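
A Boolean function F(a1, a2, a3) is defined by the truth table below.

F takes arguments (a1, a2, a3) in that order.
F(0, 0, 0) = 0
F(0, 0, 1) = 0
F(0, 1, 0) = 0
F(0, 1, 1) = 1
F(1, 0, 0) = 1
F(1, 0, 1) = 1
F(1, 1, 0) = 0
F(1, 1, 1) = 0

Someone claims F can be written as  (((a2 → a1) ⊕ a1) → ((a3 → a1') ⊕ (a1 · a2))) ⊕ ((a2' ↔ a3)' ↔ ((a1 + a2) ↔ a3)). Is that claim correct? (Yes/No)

Test each input against both F and the formula:
  a1=0, a2=0, a3=0: formula gives 0, F = 0 ✓
  a1=0, a2=0, a3=1: formula gives 0, F = 0 ✓
  a1=0, a2=1, a3=0: formula gives 0, F = 0 ✓
  a1=0, a2=1, a3=1: formula gives 0, but F = 1 ✗
Row (0,1,1) is a counterexample, so the formula is not equivalent to F.

No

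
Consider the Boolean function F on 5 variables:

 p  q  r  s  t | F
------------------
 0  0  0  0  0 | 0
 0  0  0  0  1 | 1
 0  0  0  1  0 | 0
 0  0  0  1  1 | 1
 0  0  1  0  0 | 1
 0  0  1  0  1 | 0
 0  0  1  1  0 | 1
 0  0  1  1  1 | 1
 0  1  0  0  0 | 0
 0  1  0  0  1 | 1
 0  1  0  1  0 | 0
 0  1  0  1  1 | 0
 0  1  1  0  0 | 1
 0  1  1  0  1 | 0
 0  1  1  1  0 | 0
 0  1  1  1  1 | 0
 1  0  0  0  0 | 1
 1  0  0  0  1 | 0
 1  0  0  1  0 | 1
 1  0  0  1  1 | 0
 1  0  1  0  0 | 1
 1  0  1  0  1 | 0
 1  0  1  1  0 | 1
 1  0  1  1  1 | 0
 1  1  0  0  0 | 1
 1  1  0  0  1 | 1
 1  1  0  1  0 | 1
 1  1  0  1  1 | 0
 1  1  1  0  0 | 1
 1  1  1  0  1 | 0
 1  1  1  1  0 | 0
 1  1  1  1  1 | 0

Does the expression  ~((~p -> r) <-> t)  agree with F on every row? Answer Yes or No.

Test each input against both F and the formula:
  p=0, q=0, r=0, s=0, t=0: formula gives 0, F = 0 ✓
  p=0, q=0, r=0, s=0, t=1: formula gives 1, F = 1 ✓
  p=0, q=0, r=0, s=1, t=0: formula gives 0, F = 0 ✓
  p=0, q=0, r=0, s=1, t=1: formula gives 1, F = 1 ✓
  …
  p=0, q=0, r=1, s=1, t=1: formula gives 0, but F = 1 ✗
A single disagreement suffices: at (0,0,1,1,1) they differ, so the formula does not compute F.

No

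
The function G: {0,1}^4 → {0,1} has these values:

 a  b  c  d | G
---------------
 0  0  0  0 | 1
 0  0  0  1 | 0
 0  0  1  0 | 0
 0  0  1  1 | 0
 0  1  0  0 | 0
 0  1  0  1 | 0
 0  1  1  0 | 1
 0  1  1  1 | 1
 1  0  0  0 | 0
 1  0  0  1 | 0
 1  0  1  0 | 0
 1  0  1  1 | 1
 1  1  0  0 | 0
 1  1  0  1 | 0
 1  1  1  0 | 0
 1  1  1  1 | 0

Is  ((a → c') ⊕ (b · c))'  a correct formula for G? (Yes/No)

Test each input against both G and the formula:
  a=0, b=0, c=0, d=0: formula gives 0, but G = 1 ✗
A single disagreement suffices: at (0,0,0,0) they differ, so the formula does not compute G.

No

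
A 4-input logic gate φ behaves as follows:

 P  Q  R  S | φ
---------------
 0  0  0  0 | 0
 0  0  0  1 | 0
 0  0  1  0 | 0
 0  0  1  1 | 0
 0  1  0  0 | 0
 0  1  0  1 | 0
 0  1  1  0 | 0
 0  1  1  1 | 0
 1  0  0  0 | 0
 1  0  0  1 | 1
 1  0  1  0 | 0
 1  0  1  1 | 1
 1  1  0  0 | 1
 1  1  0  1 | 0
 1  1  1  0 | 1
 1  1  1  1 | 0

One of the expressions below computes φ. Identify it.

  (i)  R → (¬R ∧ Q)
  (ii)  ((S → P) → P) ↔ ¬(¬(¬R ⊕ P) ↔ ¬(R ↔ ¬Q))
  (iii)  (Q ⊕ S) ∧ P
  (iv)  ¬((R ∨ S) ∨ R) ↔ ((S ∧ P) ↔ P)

iii

(i): at (0,0,0,0) it gives 1, but φ = 0 — eliminated.
(ii): at (0,0,0,1) it gives 1, but φ = 0 — eliminated.
(iv): at (0,0,0,0) it gives 1, but φ = 0 — eliminated.
That leaves (iii). Evaluating it on every row reproduces the table of φ exactly.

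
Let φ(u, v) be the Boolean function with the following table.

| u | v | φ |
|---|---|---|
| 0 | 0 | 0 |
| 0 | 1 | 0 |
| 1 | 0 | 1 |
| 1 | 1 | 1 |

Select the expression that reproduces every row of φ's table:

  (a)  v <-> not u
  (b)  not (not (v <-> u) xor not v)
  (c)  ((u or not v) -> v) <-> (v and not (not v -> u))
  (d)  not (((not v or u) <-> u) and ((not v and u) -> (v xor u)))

b

(a): at (0,1) it gives 1, but φ = 0 — eliminated.
(c): at (0,0) it gives 1, but φ = 0 — eliminated.
(d): at (0,0) it gives 1, but φ = 0 — eliminated.
(b) is the remaining candidate, and it agrees with φ on all 4 inputs.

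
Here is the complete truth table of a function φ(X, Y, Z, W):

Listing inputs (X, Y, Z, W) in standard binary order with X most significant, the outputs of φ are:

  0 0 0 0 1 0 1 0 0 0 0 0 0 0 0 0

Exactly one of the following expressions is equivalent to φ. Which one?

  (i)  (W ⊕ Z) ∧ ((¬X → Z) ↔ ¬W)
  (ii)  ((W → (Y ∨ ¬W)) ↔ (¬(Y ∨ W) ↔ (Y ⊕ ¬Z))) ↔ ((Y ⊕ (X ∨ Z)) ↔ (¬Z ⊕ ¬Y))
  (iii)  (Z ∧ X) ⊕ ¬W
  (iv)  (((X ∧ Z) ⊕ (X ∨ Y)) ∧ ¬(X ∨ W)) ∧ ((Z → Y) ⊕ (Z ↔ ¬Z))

iv

(i) fails at (0,0,0,1): the formula yields 1, φ is 0.
(ii) fails at (0,0,0,0): the formula yields 1, φ is 0.
(iii) fails at (0,0,0,0): the formula yields 1, φ is 0.
(iv) is the remaining candidate, and it agrees with φ on all 16 inputs.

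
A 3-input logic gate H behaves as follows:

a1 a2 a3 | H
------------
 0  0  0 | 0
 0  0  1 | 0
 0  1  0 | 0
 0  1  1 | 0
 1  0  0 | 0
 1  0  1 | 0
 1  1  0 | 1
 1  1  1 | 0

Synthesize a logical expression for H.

H is 1 on exactly one input, (1,1,0), whose minterm is a1·a2·¬a3. So H is just that conjunction.

H(a1, a2, a3) = (a1 AND a2) AND NOT a3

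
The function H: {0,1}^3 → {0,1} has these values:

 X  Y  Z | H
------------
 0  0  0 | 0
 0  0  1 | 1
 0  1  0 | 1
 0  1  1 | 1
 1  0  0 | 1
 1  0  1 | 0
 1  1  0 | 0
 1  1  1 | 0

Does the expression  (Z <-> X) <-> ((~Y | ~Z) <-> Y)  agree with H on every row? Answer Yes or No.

Yes

Evaluate (Z <-> X) <-> ((~Y | ~Z) <-> Y) on each row and compare to H:
  X=0, Y=0, Z=0: formula gives 0, H = 0 ✓
  X=0, Y=0, Z=1: formula gives 1, H = 1 ✓
  X=0, Y=1, Z=0: formula gives 1, H = 1 ✓
  X=0, Y=1, Z=1: formula gives 1, H = 1 ✓
  X=1, Y=0, Z=0: formula gives 1, H = 1 ✓
  … (the remaining 3 rows also agree.)
No disagreement on any input; they are logically equivalent.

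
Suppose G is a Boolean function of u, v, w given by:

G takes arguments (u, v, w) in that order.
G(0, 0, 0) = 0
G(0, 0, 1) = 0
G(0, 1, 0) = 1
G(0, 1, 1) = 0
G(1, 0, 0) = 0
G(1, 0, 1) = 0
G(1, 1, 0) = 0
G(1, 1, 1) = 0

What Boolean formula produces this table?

G(u, v, w) = (~u & v) & ~w

G is 1 on exactly one input, (0,1,0), whose minterm is ¬u·v·¬w. So G is just that conjunction.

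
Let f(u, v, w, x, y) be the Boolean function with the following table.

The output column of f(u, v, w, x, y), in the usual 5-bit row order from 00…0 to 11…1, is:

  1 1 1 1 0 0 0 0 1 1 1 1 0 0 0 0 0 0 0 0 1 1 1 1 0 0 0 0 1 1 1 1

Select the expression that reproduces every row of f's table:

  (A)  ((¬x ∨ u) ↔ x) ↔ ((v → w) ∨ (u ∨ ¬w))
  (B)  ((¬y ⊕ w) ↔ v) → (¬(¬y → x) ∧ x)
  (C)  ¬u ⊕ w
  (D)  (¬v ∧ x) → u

C

(A): at (0,0,0,0,0) it gives 0, but f = 1 — eliminated.
(B): at (0,0,0,0,1) it gives 0, but f = 1 — eliminated.
(D): at (0,0,0,1,0) it gives 0, but f = 1 — eliminated.
(C) is the remaining candidate, and it agrees with f on all 32 inputs.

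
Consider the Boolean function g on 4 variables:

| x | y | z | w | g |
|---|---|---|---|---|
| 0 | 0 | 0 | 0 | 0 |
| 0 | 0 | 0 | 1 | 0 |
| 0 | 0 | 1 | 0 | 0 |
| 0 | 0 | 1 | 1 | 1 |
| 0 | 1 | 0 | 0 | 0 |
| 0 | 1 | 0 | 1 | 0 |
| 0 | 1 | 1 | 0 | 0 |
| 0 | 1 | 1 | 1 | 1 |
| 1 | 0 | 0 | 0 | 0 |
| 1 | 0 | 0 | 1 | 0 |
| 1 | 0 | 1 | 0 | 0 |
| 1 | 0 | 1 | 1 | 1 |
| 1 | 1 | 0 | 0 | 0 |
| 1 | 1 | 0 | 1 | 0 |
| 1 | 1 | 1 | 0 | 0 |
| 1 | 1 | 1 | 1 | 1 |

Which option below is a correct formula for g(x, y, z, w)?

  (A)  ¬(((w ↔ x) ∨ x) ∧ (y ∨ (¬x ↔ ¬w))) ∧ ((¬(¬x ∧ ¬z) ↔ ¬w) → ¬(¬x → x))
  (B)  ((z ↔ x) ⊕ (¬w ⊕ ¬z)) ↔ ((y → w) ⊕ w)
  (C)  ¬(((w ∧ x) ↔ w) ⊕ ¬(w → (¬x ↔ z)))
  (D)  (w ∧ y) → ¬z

C

(A) disagrees with g on (0,0,0,1) (formula → 1, table → 0); rule it out.
(B) disagrees with g on (0,0,0,0) (formula → 1, table → 0); rule it out.
(D) disagrees with g on (0,0,0,0) (formula → 1, table → 0); rule it out.
Only (C) survives; checking it on all 16 rows confirms it matches g.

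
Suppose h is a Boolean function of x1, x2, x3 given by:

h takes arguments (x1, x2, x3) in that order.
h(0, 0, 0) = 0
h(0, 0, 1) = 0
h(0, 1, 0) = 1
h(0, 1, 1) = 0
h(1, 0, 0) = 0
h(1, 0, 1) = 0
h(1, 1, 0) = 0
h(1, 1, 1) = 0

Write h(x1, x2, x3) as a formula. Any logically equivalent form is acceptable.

Only row (0,1,0) gives 1. That row's minterm ¬x1·x2·¬x3 is h directly.

h(x1, x2, x3) = (~x1 & x2) & ~x3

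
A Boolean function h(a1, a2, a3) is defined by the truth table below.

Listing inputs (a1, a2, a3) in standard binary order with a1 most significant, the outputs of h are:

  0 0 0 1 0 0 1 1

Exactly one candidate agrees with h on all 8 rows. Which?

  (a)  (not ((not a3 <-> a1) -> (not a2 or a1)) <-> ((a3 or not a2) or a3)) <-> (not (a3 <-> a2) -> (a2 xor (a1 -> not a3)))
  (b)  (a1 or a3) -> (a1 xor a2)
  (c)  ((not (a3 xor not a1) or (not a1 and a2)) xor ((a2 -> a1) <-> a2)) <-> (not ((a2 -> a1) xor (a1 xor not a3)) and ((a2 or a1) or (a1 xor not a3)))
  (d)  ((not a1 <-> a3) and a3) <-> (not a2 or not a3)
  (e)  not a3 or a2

c

(a) disagrees with h on (1,0,1) (formula → 1, table → 0); rule it out.
(b) disagrees with h on (0,0,0) (formula → 1, table → 0); rule it out.
(d) disagrees with h on (0,0,1) (formula → 1, table → 0); rule it out.
(e) disagrees with h on (0,0,0) (formula → 1, table → 0); rule it out.
Only (c) survives; checking it on all 8 rows confirms it matches h.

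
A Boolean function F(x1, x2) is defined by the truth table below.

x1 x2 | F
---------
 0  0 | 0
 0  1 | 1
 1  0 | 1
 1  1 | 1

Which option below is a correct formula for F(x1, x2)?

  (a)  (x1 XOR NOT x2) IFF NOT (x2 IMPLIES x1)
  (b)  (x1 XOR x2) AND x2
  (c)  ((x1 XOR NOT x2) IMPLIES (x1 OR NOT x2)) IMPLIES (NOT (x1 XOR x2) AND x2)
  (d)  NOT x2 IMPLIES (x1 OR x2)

d

(a): at (0,1) it gives 0, but F = 1 — eliminated.
(b): at (1,0) it gives 0, but F = 1 — eliminated.
(c): at (0,1) it gives 0, but F = 1 — eliminated.
(d) is the remaining candidate, and it agrees with F on all 4 inputs.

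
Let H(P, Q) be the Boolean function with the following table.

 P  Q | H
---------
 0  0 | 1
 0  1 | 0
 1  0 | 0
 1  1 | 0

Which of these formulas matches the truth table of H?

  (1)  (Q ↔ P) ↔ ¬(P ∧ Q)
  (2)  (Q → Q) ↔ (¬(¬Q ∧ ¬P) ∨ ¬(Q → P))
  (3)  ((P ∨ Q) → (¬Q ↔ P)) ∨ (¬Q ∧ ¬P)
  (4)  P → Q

1

(2) fails at (0,0): the formula yields 0, H is 1.
(3) fails at (0,1): the formula yields 1, H is 0.
(4) fails at (0,1): the formula yields 1, H is 0.
(1) is the remaining candidate, and it agrees with H on all 4 inputs.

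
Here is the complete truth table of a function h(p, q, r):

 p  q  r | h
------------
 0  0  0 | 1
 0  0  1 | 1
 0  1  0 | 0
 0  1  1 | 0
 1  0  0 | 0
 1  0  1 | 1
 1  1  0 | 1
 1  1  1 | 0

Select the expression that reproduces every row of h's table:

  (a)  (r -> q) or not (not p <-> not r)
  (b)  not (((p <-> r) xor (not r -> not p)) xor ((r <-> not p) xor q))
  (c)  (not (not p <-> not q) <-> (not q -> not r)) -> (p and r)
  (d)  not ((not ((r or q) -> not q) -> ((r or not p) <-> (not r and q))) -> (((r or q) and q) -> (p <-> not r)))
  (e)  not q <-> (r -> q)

(a) fails at (0,1,0): the formula yields 1, h is 0.
(c) fails at (0,0,1): the formula yields 0, h is 1.
(d) fails at (0,0,0): the formula yields 0, h is 1.
(e) fails at (0,0,1): the formula yields 0, h is 1.
Only (b) survives; checking it on all 8 rows confirms it matches h.

b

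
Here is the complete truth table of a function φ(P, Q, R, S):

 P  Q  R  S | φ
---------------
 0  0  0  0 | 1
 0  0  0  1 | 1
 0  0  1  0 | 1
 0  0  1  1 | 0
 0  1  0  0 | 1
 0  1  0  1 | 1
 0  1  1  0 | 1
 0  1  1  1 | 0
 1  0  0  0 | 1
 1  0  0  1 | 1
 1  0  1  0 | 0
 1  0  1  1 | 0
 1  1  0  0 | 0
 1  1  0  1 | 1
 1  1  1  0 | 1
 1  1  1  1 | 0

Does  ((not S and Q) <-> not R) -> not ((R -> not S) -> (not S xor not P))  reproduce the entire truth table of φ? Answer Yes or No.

Test each input against both φ and the formula:
  P=0, Q=0, R=0, S=0: formula gives 1, φ = 1 ✓
  P=0, Q=0, R=0, S=1: formula gives 1, φ = 1 ✓
  P=0, Q=0, R=1, S=0: formula gives 1, φ = 1 ✓
  P=0, Q=0, R=1, S=1: formula gives 0, φ = 0 ✓
  … (the remaining 12 rows also agree.)
All 16 rows match — the expression computes φ exactly.

Yes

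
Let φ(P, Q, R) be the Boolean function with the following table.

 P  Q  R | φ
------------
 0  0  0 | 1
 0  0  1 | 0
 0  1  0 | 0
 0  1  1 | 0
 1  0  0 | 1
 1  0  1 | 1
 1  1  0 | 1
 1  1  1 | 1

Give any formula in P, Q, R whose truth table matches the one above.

φ(P, Q, R) = not ((((not P and not Q) and R) or ((not P and Q) and not R)) or ((not P and Q) and R))

There are just 3 zero rows: (0,0,1), (0,1,0), (0,1,1). Their minterms are ¬P·¬Q·R, ¬P·Q·¬R, ¬P·Q·R; the OR of those covers precisely the 0-outputs, and negating it yields φ.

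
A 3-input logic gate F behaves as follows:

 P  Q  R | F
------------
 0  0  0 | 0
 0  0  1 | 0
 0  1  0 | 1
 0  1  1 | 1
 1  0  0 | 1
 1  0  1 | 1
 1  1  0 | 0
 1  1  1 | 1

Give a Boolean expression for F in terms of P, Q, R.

F(P, Q, R) = ~((((~P & ~Q) & ~R) | ((~P & ~Q) & R)) | ((P & Q) & ~R))

The 0-rows are (0,0,0), (0,0,1), (1,1,0). Take each as a conjunction (¬P·¬Q·¬R, ¬P·¬Q·R, P·Q·¬R), form their disjunction, and complement — that gives a formula that is 1 everywhere F is.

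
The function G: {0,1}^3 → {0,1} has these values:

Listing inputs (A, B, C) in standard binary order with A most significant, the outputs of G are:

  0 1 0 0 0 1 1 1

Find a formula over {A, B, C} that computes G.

G(A, B, C) = ((((NOT A AND NOT B) AND C) OR ((A AND NOT B) AND C)) OR ((A AND B) AND NOT C)) OR ((A AND B) AND C)

G=1 on 4 inputs: (0,0,1), (1,0,1), (1,1,0), (1,1,1). Reading each as a conjunction of literals (¬A·¬B·C, A·¬B·C, A·B·¬C, A·B·C) and taking the OR gives the canonical DNF.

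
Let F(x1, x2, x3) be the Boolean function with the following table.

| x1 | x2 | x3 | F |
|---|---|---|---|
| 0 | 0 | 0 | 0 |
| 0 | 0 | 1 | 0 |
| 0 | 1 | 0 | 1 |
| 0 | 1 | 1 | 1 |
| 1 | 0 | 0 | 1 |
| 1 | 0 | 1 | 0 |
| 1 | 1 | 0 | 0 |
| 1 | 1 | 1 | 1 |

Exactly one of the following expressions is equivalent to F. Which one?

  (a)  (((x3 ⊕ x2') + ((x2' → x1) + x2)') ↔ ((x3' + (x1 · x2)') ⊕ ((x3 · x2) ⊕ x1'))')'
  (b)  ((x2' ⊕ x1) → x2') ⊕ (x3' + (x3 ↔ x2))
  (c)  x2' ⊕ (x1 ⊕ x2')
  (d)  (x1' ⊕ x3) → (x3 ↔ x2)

(b) disagrees with F on (0,0,1) (formula → 1, table → 0); rule it out.
(c) disagrees with F on (0,1,0) (formula → 0, table → 1); rule it out.
(d) disagrees with F on (0,0,0) (formula → 1, table → 0); rule it out.
That leaves (a). Evaluating it on every row reproduces the table of F exactly.

a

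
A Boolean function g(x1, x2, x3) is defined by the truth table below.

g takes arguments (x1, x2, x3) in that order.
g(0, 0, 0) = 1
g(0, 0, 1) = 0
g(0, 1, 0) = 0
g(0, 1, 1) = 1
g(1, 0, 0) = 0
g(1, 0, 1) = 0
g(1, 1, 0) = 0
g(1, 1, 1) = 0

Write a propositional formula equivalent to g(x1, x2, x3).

Collect the rows where g=1 — (0,0,0), (0,1,1) — and write one minterm per row: ¬x1·¬x2·¬x3, ¬x1·x2·x3. Their union (logical OR) reproduces the table exactly.

g(x1, x2, x3) = ((x1' · x2') · x3') + ((x1' · x2) · x3)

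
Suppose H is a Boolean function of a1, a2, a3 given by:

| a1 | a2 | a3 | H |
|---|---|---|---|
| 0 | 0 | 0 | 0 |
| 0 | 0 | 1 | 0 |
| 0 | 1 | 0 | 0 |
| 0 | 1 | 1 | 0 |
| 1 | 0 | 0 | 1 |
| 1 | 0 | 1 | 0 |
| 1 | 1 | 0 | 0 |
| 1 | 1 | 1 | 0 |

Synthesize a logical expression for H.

Only row (1,0,0) gives 1. That row's minterm a1·¬a2·¬a3 is H directly.

H(a1, a2, a3) = (a1 AND NOT a2) AND NOT a3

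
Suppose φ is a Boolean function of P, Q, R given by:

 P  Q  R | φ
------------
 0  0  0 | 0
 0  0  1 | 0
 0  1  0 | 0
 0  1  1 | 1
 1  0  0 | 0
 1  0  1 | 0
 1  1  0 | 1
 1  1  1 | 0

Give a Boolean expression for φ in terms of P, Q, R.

φ(P, Q, R) = ((not P and Q) and R) or ((P and Q) and not R)

Collect the rows where φ=1 — (0,1,1), (1,1,0) — and write one minterm per row: ¬P·Q·R, P·Q·¬R. Their union (logical OR) reproduces the table exactly.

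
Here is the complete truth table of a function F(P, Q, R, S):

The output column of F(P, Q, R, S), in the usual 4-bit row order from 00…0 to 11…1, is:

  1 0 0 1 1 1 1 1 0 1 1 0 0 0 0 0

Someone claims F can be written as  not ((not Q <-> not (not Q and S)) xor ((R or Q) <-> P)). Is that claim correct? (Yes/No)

Evaluate not ((not Q <-> not (not Q and S)) xor ((R or Q) <-> P)) on each row and compare to F:
  P=0, Q=0, R=0, S=0: formula gives 1, F = 1 ✓
  P=0, Q=0, R=0, S=1: formula gives 0, F = 0 ✓
  P=0, Q=0, R=1, S=0: formula gives 0, F = 0 ✓
  P=0, Q=0, R=1, S=1: formula gives 1, F = 1 ✓
  … (the remaining 12 rows also agree.)
Every row agrees, so the formula is equivalent.

Yes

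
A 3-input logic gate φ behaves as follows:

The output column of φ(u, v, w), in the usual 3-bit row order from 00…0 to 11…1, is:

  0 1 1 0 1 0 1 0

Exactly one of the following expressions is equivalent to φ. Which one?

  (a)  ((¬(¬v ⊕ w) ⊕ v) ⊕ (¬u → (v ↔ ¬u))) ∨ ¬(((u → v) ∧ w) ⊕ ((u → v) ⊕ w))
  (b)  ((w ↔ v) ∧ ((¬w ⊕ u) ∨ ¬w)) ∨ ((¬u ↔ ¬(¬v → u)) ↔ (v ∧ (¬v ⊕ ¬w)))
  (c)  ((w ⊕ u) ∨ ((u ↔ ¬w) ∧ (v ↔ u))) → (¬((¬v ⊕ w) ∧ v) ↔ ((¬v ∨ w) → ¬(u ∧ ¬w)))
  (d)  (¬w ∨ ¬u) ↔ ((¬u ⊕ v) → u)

(b) fails at (0,0,0): the formula yields 1, φ is 0.
(c) fails at (0,0,0): the formula yields 1, φ is 0.
(d) fails at (0,0,1): the formula yields 0, φ is 1.
(a) is the remaining candidate, and it agrees with φ on all 8 inputs.

a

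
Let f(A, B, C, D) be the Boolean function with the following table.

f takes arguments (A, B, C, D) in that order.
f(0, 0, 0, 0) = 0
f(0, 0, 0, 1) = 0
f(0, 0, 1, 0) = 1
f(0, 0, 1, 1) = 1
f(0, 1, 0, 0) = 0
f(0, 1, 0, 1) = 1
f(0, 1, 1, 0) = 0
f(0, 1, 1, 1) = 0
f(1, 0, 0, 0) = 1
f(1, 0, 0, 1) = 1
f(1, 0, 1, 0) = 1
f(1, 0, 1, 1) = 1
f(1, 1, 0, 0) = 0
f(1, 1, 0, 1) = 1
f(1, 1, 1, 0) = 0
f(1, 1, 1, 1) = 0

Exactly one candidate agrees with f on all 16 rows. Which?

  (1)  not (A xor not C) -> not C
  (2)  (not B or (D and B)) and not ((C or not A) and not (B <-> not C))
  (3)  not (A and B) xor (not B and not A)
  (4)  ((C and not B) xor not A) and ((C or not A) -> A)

2

(1): at (0,0,0,0) it gives 1, but f = 0 — eliminated.
(3): at (0,0,1,0) it gives 0, but f = 1 — eliminated.
(4): at (0,0,1,0) it gives 0, but f = 1 — eliminated.
(2) is the remaining candidate, and it agrees with f on all 16 inputs.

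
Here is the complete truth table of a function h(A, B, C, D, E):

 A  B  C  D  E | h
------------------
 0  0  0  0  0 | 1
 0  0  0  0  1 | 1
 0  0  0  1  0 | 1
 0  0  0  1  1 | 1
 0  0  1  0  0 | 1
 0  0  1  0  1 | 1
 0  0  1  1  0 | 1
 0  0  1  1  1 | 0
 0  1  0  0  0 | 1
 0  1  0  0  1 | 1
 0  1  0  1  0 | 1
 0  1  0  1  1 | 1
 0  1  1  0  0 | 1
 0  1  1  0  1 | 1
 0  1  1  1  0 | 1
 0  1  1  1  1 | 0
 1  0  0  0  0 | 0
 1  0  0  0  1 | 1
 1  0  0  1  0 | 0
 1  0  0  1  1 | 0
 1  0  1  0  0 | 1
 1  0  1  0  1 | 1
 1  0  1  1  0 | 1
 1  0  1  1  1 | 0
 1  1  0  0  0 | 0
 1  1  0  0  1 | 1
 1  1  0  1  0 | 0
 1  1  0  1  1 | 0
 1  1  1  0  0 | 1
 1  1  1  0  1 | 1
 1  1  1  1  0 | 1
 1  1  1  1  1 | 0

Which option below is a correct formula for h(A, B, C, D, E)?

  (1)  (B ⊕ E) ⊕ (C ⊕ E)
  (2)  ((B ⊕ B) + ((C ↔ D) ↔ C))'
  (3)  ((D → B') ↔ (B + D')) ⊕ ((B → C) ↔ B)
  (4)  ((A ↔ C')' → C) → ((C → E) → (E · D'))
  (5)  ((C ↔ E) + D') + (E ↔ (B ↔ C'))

(1) disagrees with h on (0,0,0,0,0) (formula → 0, table → 1); rule it out.
(2) disagrees with h on (0,0,0,1,0) (formula → 0, table → 1); rule it out.
(3) disagrees with h on (0,0,0,1,0) (formula → 0, table → 1); rule it out.
(5) disagrees with h on (0,0,0,1,1) (formula → 0, table → 1); rule it out.
Only (4) survives; checking it on all 32 rows confirms it matches h.

4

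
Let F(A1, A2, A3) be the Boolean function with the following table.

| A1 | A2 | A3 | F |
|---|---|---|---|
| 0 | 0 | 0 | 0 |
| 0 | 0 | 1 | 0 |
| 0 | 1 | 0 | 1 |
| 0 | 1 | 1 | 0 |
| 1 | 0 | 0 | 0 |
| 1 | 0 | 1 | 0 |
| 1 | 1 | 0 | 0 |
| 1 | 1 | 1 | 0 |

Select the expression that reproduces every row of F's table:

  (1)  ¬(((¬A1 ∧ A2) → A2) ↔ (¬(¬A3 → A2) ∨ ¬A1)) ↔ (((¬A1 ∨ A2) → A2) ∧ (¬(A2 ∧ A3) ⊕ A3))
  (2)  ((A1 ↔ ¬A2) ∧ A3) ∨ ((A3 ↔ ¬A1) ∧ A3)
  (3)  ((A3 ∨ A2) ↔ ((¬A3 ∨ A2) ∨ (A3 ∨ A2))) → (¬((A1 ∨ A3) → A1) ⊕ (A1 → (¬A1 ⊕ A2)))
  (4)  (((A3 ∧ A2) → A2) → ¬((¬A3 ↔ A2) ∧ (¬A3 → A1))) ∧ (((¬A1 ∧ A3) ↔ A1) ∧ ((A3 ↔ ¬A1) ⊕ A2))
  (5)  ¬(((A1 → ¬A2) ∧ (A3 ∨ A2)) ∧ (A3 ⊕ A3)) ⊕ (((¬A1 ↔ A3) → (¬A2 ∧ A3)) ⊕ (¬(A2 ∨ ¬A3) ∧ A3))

(1) fails at (0,0,0): the formula yields 1, F is 0.
(2) fails at (0,0,1): the formula yields 1, F is 0.
(3) fails at (0,0,0): the formula yields 1, F is 0.
(5) fails at (0,0,1): the formula yields 1, F is 0.
That leaves (4). Evaluating it on every row reproduces the table of F exactly.

4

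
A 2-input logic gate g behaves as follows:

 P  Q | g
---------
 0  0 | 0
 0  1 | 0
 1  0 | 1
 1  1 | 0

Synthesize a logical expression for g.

1 only at (1,0): P AND NOT Q.

g(P, Q) = P and not Q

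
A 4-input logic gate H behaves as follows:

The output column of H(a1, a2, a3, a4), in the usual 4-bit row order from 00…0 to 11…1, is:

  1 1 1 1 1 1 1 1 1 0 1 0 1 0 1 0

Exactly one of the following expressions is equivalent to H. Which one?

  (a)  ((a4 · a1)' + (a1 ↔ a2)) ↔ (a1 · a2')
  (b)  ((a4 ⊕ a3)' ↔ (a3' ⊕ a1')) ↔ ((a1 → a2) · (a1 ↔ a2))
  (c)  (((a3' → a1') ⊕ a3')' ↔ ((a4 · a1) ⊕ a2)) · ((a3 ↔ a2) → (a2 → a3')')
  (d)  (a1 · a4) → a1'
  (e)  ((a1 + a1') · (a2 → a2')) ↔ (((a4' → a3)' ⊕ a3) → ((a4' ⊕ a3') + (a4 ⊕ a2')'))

(a) disagrees with H on (0,0,0,0) (formula → 0, table → 1); rule it out.
(b) disagrees with H on (0,0,0,0) (formula → 0, table → 1); rule it out.
(c) disagrees with H on (0,0,0,0) (formula → 0, table → 1); rule it out.
(e) disagrees with H on (0,0,0,0) (formula → 0, table → 1); rule it out.
That leaves (d). Evaluating it on every row reproduces the table of H exactly.

d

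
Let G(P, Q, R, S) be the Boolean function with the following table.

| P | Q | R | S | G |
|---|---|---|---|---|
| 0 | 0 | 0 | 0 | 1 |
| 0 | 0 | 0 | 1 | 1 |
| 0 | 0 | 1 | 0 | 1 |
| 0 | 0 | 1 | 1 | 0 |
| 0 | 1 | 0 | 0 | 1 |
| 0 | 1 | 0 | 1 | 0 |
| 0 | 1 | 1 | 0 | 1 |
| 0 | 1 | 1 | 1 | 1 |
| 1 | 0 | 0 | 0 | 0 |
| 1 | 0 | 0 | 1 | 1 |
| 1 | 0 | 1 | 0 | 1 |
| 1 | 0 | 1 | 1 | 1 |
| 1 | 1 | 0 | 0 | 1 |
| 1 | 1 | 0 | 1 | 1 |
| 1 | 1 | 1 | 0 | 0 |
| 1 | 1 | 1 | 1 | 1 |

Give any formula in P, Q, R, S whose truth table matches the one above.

G is 0 on only 4 rows — (0,0,1,1), (0,1,0,1), (1,0,0,0), (1,1,1,0). Writing each as a minterm (¬P·¬Q·R·S, ¬P·Q·¬R·S, P·¬Q·¬R·¬S, P·Q·R·¬S) and OR-ing them characterizes exactly where G=0, so G is the negation of that disjunction.

G(P, Q, R, S) = NOT ((((((NOT P AND NOT Q) AND R) AND S) OR (((NOT P AND Q) AND NOT R) AND S)) OR (((P AND NOT Q) AND NOT R) AND NOT S)) OR (((P AND Q) AND R) AND NOT S))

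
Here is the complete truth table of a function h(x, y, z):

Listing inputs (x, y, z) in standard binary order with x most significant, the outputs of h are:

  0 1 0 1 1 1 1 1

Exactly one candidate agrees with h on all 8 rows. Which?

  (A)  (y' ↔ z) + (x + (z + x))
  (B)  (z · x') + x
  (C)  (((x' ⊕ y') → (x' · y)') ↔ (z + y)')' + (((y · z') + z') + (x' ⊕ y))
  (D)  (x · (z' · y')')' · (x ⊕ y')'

B

(A): at (0,1,0) it gives 1, but h = 0 — eliminated.
(C): at (0,0,0) it gives 1, but h = 0 — eliminated.
(D): at (0,0,1) it gives 0, but h = 1 — eliminated.
Only (B) survives; checking it on all 8 rows confirms it matches h.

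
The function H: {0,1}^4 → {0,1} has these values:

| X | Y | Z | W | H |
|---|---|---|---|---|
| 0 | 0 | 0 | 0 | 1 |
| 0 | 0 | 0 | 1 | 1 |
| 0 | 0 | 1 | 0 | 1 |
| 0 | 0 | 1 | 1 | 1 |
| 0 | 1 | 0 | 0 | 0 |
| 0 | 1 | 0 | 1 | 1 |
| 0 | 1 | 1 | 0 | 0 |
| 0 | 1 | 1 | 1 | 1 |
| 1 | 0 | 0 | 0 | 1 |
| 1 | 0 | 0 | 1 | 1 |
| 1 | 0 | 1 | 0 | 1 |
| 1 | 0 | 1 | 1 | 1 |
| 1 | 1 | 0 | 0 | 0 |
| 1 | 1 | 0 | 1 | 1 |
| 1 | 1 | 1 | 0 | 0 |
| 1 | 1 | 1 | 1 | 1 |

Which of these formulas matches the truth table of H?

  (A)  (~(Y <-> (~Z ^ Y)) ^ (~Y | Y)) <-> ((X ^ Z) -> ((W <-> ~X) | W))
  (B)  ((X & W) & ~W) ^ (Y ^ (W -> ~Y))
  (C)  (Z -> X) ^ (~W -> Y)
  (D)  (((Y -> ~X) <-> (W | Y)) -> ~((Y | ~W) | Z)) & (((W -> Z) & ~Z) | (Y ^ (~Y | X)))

(A): at (0,0,0,0) it gives 0, but H = 1 — eliminated.
(C): at (0,0,0,1) it gives 0, but H = 1 — eliminated.
(D): at (0,0,1,1) it gives 0, but H = 1 — eliminated.
(B) is the remaining candidate, and it agrees with H on all 16 inputs.

B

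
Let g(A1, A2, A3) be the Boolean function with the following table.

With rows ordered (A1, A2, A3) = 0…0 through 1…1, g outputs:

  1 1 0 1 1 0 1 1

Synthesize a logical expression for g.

The 0-rows are (0,1,0), (1,0,1). Take each as a conjunction (¬A1·A2·¬A3, A1·¬A2·A3), form their disjunction, and complement — that gives a formula that is 1 everywhere g is.

g(A1, A2, A3) = ~(((~A1 & A2) & ~A3) | ((A1 & ~A2) & A3))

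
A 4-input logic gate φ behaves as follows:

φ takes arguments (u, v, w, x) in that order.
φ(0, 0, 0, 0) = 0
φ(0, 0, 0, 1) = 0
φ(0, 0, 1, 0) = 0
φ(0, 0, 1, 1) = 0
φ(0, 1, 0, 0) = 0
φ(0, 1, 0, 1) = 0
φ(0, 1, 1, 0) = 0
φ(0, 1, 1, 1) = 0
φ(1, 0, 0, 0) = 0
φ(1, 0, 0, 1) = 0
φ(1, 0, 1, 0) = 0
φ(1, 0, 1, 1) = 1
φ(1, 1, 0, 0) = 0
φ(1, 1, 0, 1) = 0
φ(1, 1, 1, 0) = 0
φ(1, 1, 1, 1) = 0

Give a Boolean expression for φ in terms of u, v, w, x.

φ is 1 on exactly one input, (1,0,1,1), whose minterm is u·¬v·w·x. So φ is just that conjunction.

φ(u, v, w, x) = ((u ∧ ¬v) ∧ w) ∧ x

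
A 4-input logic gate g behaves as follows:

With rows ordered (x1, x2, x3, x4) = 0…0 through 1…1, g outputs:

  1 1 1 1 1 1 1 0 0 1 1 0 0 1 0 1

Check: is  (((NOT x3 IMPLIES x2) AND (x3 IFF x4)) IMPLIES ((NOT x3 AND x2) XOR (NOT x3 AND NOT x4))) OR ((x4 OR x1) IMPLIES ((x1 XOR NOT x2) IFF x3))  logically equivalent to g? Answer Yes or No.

Evaluate (((NOT x3 IMPLIES x2) AND (x3 IFF x4)) IMPLIES ((NOT x3 AND x2) XOR (NOT x3 AND NOT x4))) OR ((x4 OR x1) IMPLIES ((x1 XOR NOT x2) IFF x3)) on each row and compare to g:
  x1=0, x2=0, x3=0, x4=0: formula gives 1, g = 1 ✓
  x1=0, x2=0, x3=0, x4=1: formula gives 1, g = 1 ✓
  x1=0, x2=0, x3=1, x4=0: formula gives 1, g = 1 ✓
  x1=0, x2=0, x3=1, x4=1: formula gives 1, g = 1 ✓
  …
  x1=1, x2=0, x3=0, x4=0: formula gives 1, but g = 0 ✗
Since they disagree at (1,0,0,0), the expression is not a correct formula for g.

No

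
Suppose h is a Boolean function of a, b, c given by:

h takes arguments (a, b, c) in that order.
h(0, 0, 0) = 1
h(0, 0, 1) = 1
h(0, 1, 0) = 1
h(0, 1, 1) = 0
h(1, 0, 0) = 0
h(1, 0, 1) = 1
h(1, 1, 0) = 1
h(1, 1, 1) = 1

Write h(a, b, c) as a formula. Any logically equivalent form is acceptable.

h is 0 on only 2 rows — (0,1,1), (1,0,0). Writing each as a minterm (¬a·b·c, a·¬b·¬c) and OR-ing them characterizes exactly where h=0, so h is the negation of that disjunction.

h(a, b, c) = ¬(((¬a ∧ b) ∧ c) ∨ ((a ∧ ¬b) ∧ ¬c))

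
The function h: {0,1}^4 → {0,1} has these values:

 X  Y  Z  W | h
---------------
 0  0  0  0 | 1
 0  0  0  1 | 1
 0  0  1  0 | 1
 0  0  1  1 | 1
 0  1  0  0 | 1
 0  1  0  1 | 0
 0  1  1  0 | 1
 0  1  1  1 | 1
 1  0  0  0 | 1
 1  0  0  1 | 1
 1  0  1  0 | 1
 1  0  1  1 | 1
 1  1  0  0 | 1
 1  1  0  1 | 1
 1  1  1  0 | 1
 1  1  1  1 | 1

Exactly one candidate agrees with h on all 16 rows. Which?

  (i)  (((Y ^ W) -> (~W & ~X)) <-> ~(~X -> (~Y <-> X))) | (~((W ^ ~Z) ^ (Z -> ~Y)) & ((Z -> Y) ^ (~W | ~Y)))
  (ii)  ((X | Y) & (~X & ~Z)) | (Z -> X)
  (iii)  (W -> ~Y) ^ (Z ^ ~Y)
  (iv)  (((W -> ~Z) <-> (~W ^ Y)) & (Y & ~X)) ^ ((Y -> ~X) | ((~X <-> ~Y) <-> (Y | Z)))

(i) disagrees with h on (0,0,0,1) (formula → 0, table → 1); rule it out.
(ii) disagrees with h on (0,0,1,0) (formula → 0, table → 1); rule it out.
(iii) disagrees with h on (0,0,0,0) (formula → 0, table → 1); rule it out.
(iv) is the remaining candidate, and it agrees with h on all 16 inputs.

iv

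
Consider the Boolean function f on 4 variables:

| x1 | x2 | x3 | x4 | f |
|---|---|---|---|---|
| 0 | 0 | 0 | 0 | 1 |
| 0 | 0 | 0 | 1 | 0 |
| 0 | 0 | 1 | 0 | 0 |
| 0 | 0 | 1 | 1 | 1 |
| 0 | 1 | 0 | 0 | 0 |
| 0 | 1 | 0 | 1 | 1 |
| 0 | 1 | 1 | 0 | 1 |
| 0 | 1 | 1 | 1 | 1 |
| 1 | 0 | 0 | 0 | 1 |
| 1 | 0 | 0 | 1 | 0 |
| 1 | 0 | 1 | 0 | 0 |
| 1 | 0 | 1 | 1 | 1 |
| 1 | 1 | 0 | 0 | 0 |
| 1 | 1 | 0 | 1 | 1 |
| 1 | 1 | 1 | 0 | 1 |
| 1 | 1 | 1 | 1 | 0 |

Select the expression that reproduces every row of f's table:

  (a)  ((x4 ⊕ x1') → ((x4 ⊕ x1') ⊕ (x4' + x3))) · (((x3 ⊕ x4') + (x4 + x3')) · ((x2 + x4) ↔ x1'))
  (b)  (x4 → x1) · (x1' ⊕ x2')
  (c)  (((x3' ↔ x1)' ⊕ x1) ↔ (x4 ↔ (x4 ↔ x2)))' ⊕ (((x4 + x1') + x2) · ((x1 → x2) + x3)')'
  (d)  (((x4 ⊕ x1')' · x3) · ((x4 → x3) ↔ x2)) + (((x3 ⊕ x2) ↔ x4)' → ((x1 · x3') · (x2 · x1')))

d

(a) fails at (0,0,0,0): the formula yields 0, f is 1.
(b) fails at (0,0,0,0): the formula yields 0, f is 1.
(c) fails at (0,0,0,0): the formula yields 0, f is 1.
(d) is the remaining candidate, and it agrees with f on all 16 inputs.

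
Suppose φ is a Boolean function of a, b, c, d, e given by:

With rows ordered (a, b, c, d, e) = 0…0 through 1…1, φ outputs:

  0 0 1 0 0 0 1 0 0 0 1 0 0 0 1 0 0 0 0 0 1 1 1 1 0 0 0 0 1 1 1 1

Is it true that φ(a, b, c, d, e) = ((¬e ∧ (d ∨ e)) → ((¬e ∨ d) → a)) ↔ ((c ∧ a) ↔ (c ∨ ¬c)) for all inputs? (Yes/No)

Test each input against both φ and the formula:
  a=0, b=0, c=0, d=0, e=0: formula gives 0, φ = 0 ✓
  a=0, b=0, c=0, d=0, e=1: formula gives 0, φ = 0 ✓
  a=0, b=0, c=0, d=1, e=0: formula gives 1, φ = 1 ✓
  a=0, b=0, c=0, d=1, e=1: formula gives 0, φ = 0 ✓
  …and likewise for the remaining 28 rows.
No disagreement on any input; they are logically equivalent.

Yes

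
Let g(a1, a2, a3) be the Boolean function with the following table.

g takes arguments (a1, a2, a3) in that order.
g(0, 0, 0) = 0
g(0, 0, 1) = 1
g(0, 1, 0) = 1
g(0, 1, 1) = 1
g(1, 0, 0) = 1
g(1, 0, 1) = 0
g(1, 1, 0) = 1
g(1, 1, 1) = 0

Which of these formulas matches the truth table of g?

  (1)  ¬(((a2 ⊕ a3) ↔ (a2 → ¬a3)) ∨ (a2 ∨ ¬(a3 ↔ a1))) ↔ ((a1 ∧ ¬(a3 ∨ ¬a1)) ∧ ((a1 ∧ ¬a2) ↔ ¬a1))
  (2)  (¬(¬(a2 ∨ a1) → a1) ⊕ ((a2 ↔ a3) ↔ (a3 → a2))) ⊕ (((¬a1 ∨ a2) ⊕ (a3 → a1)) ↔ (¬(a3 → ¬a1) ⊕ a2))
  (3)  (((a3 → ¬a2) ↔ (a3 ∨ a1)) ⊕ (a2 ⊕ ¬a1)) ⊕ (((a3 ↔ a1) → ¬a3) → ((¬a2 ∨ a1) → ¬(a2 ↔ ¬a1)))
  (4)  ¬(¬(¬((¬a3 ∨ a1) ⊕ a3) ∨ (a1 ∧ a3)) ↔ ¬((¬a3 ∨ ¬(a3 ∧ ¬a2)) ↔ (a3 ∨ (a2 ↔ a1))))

(1) disagrees with g on (1,0,1) (formula → 1, table → 0); rule it out.
(2) disagrees with g on (0,0,0) (formula → 1, table → 0); rule it out.
(4) disagrees with g on (0,0,0) (formula → 1, table → 0); rule it out.
(3) is the remaining candidate, and it agrees with g on all 8 inputs.

3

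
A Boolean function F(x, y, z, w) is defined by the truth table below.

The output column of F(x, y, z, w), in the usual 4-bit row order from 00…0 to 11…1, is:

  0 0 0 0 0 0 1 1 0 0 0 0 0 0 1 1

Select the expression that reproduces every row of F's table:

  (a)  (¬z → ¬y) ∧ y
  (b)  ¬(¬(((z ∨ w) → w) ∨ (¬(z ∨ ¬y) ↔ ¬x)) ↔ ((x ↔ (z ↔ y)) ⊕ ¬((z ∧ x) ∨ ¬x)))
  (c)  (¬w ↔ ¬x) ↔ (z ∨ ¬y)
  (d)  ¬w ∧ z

(b): at (0,0,1,1) it gives 1, but F = 0 — eliminated.
(c): at (0,0,0,0) it gives 1, but F = 0 — eliminated.
(d): at (0,0,1,0) it gives 1, but F = 0 — eliminated.
That leaves (a). Evaluating it on every row reproduces the table of F exactly.

a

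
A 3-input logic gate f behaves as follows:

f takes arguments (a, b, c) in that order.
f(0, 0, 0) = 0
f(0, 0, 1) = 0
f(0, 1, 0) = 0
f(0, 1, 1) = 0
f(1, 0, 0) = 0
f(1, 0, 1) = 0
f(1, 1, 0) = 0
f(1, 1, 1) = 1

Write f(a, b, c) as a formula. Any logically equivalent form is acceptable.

f(a, b, c) = (a AND b) AND c

The output is 1 only when every input is 1 — the AND of all inputs.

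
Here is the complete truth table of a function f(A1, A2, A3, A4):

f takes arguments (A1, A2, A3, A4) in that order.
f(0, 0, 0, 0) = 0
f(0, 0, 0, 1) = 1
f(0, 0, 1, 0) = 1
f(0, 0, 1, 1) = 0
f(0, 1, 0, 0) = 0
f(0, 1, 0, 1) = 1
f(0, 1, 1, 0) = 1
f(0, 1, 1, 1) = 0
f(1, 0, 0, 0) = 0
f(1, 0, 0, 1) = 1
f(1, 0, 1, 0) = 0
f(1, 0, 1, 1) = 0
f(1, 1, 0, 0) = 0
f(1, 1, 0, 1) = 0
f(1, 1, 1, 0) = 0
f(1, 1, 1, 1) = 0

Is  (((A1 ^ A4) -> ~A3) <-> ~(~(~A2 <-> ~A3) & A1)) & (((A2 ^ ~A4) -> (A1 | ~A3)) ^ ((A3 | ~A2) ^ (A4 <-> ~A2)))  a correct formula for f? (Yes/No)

Yes

Test each input against both f and the formula:
  A1=0, A2=0, A3=0, A4=0: formula gives 0, f = 0 ✓
  A1=0, A2=0, A3=0, A4=1: formula gives 1, f = 1 ✓
  A1=0, A2=0, A3=1, A4=0: formula gives 1, f = 1 ✓
  A1=0, A2=0, A3=1, A4=1: formula gives 0, f = 0 ✓
  … (the remaining 12 rows also agree.)
All 16 rows match — the expression computes f exactly.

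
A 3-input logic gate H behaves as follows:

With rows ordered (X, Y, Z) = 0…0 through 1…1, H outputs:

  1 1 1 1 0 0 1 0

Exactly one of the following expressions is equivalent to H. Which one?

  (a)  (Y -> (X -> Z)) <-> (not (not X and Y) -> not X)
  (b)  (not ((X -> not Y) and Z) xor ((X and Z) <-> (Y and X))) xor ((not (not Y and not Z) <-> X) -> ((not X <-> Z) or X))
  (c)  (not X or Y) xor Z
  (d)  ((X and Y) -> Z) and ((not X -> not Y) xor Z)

a

(b): at (0,0,0) it gives 0, but H = 1 — eliminated.
(c): at (0,0,1) it gives 0, but H = 1 — eliminated.
(d): at (0,0,1) it gives 0, but H = 1 — eliminated.
(a) is the remaining candidate, and it agrees with H on all 8 inputs.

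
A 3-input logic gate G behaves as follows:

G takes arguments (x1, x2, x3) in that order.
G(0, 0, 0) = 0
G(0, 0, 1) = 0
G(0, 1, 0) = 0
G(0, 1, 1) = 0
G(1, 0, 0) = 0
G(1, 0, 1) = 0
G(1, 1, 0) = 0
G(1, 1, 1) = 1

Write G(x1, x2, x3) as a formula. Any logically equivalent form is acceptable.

G(x1, x2, x3) = (x1 ∧ x2) ∧ x3

The output is 1 only when every input is 1 — the AND of all inputs.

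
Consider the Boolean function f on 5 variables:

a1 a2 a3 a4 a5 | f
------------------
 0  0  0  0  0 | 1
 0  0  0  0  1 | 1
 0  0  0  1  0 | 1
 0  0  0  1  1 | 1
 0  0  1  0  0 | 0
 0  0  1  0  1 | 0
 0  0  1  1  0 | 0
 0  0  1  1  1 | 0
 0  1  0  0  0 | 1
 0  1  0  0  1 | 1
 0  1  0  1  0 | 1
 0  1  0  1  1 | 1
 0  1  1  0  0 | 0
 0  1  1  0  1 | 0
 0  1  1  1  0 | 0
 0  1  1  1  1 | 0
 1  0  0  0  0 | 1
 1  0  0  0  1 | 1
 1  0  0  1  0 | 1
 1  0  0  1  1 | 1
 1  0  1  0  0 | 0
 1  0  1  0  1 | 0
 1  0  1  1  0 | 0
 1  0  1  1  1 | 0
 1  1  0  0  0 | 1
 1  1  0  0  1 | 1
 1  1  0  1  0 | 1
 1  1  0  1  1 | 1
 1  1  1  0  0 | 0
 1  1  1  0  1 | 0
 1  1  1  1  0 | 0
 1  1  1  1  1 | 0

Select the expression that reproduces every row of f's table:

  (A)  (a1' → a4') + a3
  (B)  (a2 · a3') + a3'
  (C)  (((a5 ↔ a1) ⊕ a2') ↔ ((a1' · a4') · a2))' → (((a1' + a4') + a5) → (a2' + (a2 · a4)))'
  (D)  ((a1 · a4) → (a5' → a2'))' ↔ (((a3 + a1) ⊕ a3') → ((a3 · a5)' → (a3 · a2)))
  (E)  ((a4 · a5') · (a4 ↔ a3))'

(A): at (0,0,0,1,0) it gives 0, but f = 1 — eliminated.
(C): at (0,0,0,0,1) it gives 0, but f = 1 — eliminated.
(D): at (0,0,1,0,0) it gives 1, but f = 0 — eliminated.
(E): at (0,0,1,0,0) it gives 1, but f = 0 — eliminated.
(B) is the remaining candidate, and it agrees with f on all 32 inputs.

B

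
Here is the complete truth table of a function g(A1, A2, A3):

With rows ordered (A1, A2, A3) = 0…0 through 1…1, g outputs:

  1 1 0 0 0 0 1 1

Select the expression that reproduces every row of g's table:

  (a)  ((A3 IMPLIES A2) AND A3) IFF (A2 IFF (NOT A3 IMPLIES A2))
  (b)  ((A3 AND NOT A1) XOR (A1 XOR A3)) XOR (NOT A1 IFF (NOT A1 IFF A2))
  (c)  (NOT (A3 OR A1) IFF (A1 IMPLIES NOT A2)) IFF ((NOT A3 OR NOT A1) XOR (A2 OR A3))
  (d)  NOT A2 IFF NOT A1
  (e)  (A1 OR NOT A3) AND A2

d

(a) fails at (0,0,0): the formula yields 0, g is 1.
(b) fails at (0,0,0): the formula yields 0, g is 1.
(c) fails at (0,1,1): the formula yields 1, g is 0.
(e) fails at (0,0,0): the formula yields 0, g is 1.
Only (d) survives; checking it on all 8 rows confirms it matches g.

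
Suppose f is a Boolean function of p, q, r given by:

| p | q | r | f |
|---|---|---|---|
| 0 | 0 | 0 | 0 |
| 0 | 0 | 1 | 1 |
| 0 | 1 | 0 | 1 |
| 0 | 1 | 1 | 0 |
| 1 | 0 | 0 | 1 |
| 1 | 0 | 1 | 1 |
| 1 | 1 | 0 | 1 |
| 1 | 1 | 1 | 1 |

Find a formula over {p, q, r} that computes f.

There are just 2 zero rows: (0,0,0), (0,1,1). Their minterms are ¬p·¬q·¬r, ¬p·q·r; the OR of those covers precisely the 0-outputs, and negating it yields f.

f(p, q, r) = NOT (((NOT p AND NOT q) AND NOT r) OR ((NOT p AND q) AND r))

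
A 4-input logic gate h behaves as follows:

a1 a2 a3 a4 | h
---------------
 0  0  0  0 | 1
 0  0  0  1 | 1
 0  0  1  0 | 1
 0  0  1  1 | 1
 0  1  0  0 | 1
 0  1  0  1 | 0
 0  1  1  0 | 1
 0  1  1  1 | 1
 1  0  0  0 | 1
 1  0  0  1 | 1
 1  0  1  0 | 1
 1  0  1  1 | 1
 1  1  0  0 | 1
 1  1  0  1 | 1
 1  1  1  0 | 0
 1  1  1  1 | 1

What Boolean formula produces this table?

h(a1, a2, a3, a4) = ~((((~a1 & a2) & ~a3) & a4) | (((a1 & a2) & a3) & ~a4))

The 0-rows are (0,1,0,1), (1,1,1,0). Take each as a conjunction (¬a1·a2·¬a3·a4, a1·a2·a3·¬a4), form their disjunction, and complement — that gives a formula that is 1 everywhere h is.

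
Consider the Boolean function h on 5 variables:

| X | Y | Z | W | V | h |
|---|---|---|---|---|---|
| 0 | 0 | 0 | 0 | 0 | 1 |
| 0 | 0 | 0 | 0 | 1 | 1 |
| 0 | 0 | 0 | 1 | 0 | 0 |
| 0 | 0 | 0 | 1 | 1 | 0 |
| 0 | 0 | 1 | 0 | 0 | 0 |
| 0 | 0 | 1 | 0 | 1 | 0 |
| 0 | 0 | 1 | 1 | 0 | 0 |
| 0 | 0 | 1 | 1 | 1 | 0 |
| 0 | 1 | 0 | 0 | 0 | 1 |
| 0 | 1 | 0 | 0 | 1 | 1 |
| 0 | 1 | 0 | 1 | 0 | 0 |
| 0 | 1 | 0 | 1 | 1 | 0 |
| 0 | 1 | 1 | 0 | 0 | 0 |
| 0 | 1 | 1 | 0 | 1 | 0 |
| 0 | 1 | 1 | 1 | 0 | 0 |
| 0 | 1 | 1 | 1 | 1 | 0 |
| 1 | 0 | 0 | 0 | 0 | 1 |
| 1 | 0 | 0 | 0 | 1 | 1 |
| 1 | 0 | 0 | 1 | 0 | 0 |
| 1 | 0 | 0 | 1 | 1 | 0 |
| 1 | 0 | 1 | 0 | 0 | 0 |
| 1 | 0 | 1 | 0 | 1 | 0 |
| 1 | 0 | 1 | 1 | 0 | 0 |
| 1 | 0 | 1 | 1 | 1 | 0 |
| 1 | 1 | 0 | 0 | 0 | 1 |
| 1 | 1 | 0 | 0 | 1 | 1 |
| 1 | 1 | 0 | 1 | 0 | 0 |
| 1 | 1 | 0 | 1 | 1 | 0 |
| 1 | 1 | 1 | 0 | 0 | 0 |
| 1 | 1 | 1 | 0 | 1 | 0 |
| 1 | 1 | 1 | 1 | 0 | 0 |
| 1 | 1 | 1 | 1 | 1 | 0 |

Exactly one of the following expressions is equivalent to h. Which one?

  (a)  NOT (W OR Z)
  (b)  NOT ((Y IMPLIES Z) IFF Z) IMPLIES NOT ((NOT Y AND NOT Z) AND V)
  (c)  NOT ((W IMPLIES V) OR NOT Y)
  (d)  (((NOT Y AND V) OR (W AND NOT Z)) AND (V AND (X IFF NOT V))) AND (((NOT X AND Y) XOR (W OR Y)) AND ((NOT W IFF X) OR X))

a

(b) disagrees with h on (0,0,0,0,1) (formula → 0, table → 1); rule it out.
(c) disagrees with h on (0,0,0,0,0) (formula → 0, table → 1); rule it out.
(d) disagrees with h on (0,0,0,0,0) (formula → 0, table → 1); rule it out.
(a) is the remaining candidate, and it agrees with h on all 32 inputs.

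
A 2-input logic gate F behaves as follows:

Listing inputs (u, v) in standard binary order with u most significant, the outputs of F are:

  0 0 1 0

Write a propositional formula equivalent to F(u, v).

F(u, v) = u & ~v

F is 1 on exactly one input, (1,0), whose minterm is u·¬v. So F is just that conjunction.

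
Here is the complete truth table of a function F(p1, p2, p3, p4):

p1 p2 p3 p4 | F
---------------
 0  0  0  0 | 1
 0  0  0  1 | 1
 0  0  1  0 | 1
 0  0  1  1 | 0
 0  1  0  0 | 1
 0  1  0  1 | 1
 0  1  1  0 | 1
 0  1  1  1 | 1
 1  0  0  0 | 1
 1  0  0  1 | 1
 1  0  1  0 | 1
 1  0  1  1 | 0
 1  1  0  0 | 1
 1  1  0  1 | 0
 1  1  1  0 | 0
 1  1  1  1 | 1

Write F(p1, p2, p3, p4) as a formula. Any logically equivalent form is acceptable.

There are just 4 zero rows: (0,0,1,1), (1,0,1,1), (1,1,0,1), (1,1,1,0). Their minterms are ¬p1·¬p2·p3·p4, p1·¬p2·p3·p4, p1·p2·¬p3·p4, p1·p2·p3·¬p4; the OR of those covers precisely the 0-outputs, and negating it yields F.

F(p1, p2, p3, p4) = not ((((((not p1 and not p2) and p3) and p4) or (((p1 and not p2) and p3) and p4)) or (((p1 and p2) and not p3) and p4)) or (((p1 and p2) and p3) and not p4))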